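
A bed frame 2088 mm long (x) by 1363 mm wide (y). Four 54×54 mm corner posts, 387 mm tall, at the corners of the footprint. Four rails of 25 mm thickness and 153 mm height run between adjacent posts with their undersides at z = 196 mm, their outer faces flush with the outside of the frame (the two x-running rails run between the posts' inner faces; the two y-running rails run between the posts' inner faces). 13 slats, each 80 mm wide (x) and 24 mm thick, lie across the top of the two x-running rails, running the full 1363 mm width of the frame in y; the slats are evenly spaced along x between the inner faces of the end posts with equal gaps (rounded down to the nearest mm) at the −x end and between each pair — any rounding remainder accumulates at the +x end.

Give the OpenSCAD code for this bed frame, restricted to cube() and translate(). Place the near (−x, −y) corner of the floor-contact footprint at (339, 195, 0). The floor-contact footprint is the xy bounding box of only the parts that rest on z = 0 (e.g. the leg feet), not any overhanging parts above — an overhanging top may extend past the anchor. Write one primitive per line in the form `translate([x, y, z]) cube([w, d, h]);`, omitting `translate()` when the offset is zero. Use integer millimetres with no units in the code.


translate([339, 195, 0]) cube([54, 54, 387]);
translate([339, 1504, 0]) cube([54, 54, 387]);
translate([2373, 195, 0]) cube([54, 54, 387]);
translate([2373, 1504, 0]) cube([54, 54, 387]);
translate([393, 195, 196]) cube([1980, 25, 153]);
translate([393, 1533, 196]) cube([1980, 25, 153]);
translate([339, 249, 196]) cube([25, 1255, 153]);
translate([2402, 249, 196]) cube([25, 1255, 153]);
translate([460, 195, 349]) cube([80, 1363, 24]);
translate([607, 195, 349]) cube([80, 1363, 24]);
translate([754, 195, 349]) cube([80, 1363, 24]);
translate([901, 195, 349]) cube([80, 1363, 24]);
translate([1048, 195, 349]) cube([80, 1363, 24]);
translate([1195, 195, 349]) cube([80, 1363, 24]);
translate([1342, 195, 349]) cube([80, 1363, 24]);
translate([1489, 195, 349]) cube([80, 1363, 24]);
translate([1636, 195, 349]) cube([80, 1363, 24]);
translate([1783, 195, 349]) cube([80, 1363, 24]);
translate([1930, 195, 349]) cube([80, 1363, 24]);
translate([2077, 195, 349]) cube([80, 1363, 24]);
translate([2224, 195, 349]) cube([80, 1363, 24]);


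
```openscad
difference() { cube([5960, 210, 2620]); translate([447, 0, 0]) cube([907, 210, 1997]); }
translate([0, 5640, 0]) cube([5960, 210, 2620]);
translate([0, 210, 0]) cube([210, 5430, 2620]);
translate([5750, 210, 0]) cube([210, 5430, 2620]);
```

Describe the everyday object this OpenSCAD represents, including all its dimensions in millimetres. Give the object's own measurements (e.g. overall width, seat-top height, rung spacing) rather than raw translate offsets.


A single room: four walls, each 2620 mm tall and 210 mm thick, enclosing an outside footprint 5960×5850 mm (x × y), no floor or roof. The front and back walls (−y and +y sides) run the full x-width; the side walls fit between their inner faces. A door opening 907 mm wide and 1997 mm tall is cut through the front wall from the floor up, its −x edge 447 mm from the wall's −x end.


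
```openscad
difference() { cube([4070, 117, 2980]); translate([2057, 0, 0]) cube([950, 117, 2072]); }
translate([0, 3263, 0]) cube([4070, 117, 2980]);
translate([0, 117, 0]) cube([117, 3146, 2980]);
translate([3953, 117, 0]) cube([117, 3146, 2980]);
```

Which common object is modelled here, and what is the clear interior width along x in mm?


A single room. The interior width is 3836 mm.

Four walls enclosing a rectangle with a door in the front wall — a room. Outside width 4070 minus two 117 mm walls gives 3836 mm.


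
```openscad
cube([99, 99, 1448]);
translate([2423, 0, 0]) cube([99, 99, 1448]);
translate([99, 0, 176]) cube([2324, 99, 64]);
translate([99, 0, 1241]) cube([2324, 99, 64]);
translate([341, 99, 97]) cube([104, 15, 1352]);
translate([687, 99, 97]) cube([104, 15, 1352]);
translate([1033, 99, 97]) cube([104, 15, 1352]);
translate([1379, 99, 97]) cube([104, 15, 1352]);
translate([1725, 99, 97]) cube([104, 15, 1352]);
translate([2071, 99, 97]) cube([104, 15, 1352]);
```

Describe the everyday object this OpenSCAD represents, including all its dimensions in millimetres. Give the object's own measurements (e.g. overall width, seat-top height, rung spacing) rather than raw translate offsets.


A fence section. Two 99×99 mm posts, 1448 mm tall, stand on the floor with a clear span of 2324 mm between their inner faces. Two horizontal rails of 99×64 mm section span the gap between the posts with their undersides at z = 176 mm and z = 1241 mm, flush with the posts' −y face. 6 pickets, each 104 mm wide, 15 mm thick and 1352 mm tall, are fixed to the +y face of the rails with their bottoms at z = 97 mm, spaced across the span with a 242 mm gap after the −x post and between neighbouring pickets, with 248 mm left before the +x post.


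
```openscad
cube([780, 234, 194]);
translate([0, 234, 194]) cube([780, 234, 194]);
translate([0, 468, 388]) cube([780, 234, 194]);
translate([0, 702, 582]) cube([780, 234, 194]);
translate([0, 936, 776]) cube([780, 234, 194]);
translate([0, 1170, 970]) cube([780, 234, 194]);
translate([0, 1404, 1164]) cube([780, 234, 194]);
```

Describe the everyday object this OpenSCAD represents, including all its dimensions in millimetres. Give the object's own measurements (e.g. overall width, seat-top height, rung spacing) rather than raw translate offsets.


A straight staircase of 7 solid steps. Each step is 780 mm wide (x), 234 mm deep (y, the going) and 194 mm tall (the rise). The first step rests on the floor; each subsequent step sits one going further in +y and one rise higher in +z, directly behind and above the previous step with no overlap.


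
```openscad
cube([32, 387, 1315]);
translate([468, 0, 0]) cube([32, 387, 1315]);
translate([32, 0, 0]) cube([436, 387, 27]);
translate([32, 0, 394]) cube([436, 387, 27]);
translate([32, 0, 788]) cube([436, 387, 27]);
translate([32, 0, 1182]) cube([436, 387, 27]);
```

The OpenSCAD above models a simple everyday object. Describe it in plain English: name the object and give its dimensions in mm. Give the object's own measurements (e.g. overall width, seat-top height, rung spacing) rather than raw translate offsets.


An open bookshelf. Two side panels, each 32 mm thick, 387 mm deep and 1315 mm tall, stand 500 mm apart (outside-to-outside). Between them sit 4 shelves, each 27 mm thick and 387 mm deep, spanning the full gap between the sides. The bottom shelf rests on the floor (its underside at z = 0) and the clear gap between one shelf's top and the next shelf's underside is 367 mm.


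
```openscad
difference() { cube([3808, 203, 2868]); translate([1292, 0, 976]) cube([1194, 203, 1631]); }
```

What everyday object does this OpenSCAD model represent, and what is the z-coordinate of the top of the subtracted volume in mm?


A wall with a window opening. The window head height is 2607 mm.

A wall with a rectangular opening subtracted — a window. Sill at z = 976, opening 1631 mm tall, so the head is at 976 + 1631 = 2607 mm.


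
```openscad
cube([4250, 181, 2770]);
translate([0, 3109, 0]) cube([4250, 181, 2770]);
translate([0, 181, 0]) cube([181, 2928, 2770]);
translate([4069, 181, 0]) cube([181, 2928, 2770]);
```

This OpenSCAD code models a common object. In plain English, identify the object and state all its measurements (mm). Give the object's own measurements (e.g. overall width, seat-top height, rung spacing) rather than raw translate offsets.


The wall frame of a small rectangular building: four walls, each 2770 mm tall and 181 mm thick, enclosing a footprint 4250 mm (x) by 3290 mm (y) outside-to-outside, with no floor or roof. The front and back walls (the −y and +y sides) span the full width; the two side walls fit between them.


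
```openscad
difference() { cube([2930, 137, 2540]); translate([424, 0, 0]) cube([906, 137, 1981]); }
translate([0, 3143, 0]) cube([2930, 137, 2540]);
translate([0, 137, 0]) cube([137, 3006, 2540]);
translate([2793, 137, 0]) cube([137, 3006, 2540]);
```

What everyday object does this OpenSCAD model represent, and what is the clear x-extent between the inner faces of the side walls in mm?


A single room. The interior width is 2656 mm.

Four walls enclosing a rectangle with a door in the front wall — a room. Outside width 2930 minus two 137 mm walls gives 2656 mm.


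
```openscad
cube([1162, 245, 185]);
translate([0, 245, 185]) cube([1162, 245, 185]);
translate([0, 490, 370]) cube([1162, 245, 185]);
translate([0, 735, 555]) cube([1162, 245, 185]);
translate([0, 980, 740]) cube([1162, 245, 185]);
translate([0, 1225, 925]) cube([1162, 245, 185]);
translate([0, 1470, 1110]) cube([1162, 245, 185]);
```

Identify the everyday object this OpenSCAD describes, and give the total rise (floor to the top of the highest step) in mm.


A staircase. The total rise is 1295 mm.

7 identical blocks, each offset up and back from the previous — a staircase. Each step is 185 mm tall and there are 7 of them, so the total rise is 7 × 185 = 1295 mm.


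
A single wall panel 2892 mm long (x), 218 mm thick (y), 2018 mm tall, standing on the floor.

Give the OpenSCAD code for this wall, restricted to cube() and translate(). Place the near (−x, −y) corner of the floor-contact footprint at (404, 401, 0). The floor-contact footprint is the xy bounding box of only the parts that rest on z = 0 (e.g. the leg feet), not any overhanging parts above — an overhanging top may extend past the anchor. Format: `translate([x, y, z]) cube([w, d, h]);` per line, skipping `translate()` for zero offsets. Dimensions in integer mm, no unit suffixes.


translate([404, 401, 0]) cube([2892, 218, 2018]);


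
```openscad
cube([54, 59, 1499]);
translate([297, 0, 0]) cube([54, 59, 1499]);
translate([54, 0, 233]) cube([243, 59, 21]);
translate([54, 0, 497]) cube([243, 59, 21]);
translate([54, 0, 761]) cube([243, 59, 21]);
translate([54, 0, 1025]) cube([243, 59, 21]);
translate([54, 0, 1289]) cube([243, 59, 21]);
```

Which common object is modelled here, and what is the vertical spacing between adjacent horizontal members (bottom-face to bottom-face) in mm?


A ladder. The rung spacing is 264 mm.

Two tall 54×59 posts with 5 short bars between them — a ladder. Adjacent rungs sit at z = 233 and z = 497, so the spacing is 497 − 233 = 264 mm.


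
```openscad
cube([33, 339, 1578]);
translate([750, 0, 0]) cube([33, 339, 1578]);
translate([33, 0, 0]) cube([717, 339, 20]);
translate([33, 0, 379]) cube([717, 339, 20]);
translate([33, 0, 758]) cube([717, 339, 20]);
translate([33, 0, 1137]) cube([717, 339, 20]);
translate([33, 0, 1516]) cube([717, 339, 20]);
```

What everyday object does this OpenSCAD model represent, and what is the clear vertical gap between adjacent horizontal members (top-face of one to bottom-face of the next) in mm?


A bookshelf. The clear shelf gap is 359 mm.

Two tall side panels with 5 horizontal boards between them — a bookshelf. The first two shelf undersides are at z = 0 and z = 379; with shelf thickness 20, the clear gap is 379 − 0 − 20 = 359 mm.


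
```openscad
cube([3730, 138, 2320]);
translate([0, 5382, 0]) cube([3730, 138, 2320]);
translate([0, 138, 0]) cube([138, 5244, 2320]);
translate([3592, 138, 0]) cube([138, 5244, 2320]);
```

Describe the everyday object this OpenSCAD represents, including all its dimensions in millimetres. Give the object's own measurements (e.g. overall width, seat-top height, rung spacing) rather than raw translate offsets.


The wall frame of a small rectangular building: four walls, each 2320 mm tall and 138 mm thick, enclosing a footprint 3730 mm (x) by 5520 mm (y) outside-to-outside, with no floor or roof. The front and back walls (the −y and +y sides) span the full width; the two side walls fit between them.


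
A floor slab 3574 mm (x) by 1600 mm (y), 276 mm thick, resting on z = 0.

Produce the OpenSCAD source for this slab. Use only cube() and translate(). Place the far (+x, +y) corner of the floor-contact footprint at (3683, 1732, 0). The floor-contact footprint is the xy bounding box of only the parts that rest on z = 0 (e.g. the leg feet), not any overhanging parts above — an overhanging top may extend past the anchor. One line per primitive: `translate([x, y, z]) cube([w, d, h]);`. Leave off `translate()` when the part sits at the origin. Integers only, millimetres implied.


translate([109, 132, 0]) cube([3574, 1600, 276]);


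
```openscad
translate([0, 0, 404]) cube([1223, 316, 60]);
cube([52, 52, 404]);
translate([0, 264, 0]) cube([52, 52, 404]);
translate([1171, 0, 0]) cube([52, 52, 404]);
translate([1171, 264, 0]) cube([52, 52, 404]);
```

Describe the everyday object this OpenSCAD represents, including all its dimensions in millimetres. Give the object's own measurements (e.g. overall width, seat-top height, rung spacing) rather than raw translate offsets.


A long wooden bench with a 1223 mm (x) × 316 mm (y) seat, 60 mm thick, its top surface 464 mm above the floor. Four 52 mm square legs at the seat corners, flush with the edges, run from z = 0 to the seat underside.


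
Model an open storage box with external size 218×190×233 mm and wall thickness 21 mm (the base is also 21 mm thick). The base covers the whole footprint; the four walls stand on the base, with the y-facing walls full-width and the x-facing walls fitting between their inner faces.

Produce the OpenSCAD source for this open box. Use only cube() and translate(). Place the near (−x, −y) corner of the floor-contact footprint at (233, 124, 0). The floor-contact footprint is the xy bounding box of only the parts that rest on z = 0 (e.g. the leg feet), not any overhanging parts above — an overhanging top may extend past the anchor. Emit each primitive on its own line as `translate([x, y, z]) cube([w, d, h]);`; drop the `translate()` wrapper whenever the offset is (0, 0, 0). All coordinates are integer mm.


translate([233, 124, 0]) cube([218, 190, 21]);
translate([233, 124, 21]) cube([218, 21, 212]);
translate([233, 293, 21]) cube([218, 21, 212]);
translate([233, 145, 21]) cube([21, 148, 212]);
translate([430, 145, 21]) cube([21, 148, 212]);


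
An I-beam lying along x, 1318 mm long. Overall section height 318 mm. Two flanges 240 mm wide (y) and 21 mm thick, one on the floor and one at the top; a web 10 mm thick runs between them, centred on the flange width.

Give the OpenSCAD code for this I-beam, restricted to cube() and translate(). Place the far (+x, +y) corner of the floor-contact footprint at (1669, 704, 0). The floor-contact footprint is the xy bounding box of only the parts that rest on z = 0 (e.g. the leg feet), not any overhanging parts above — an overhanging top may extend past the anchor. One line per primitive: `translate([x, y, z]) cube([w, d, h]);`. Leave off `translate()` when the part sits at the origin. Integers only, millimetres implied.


translate([351, 464, 0]) cube([1318, 240, 21]);
translate([351, 579, 21]) cube([1318, 10, 276]);
translate([351, 464, 297]) cube([1318, 240, 21]);


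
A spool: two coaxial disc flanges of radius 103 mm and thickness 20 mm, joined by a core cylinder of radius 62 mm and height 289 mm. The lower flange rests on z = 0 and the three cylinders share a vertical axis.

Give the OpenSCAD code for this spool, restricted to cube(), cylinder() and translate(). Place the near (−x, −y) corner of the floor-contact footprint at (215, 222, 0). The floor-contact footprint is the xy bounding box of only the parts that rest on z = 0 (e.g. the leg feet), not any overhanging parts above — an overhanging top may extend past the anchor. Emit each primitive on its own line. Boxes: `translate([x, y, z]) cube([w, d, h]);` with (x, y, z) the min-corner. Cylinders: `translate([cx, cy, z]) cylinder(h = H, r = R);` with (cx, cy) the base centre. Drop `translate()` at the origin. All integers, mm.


translate([318, 325, 0]) cylinder(h = 20, r = 103);
translate([318, 325, 20]) cylinder(h = 289, r = 62);
translate([318, 325, 309]) cylinder(h = 20, r = 103);


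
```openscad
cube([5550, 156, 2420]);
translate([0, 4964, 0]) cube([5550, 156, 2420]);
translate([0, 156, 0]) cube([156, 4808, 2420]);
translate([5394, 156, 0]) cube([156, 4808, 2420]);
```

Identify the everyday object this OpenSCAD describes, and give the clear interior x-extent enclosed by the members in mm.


A house (or room) frame. The interior width is 5238 mm.

Four 2420 mm walls enclosing a rectangle with no floor or roof — a room or house frame. Outside width is 5550 mm and wall thickness is 156 mm, so the interior width is 5550 − 2 × 156 = 5238 mm.


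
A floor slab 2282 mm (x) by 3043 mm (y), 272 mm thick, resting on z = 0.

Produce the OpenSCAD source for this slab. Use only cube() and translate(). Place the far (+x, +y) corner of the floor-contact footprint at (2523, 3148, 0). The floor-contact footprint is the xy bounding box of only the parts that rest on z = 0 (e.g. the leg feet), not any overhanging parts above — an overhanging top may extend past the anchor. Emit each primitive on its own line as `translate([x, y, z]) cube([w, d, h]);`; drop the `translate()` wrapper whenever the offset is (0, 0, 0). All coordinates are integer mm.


translate([241, 105, 0]) cube([2282, 3043, 272]);


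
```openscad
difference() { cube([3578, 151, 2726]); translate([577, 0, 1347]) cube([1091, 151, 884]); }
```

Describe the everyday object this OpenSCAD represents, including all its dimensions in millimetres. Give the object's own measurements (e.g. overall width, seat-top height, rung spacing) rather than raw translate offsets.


A wall 3578 mm long (x), 151 mm thick (y), 2726 mm tall, with a rectangular window opening cut through it. The opening is 1091 mm wide and 884 mm tall; its sill is at z = 1347 mm and its near (−x) edge is 577 mm from the wall's −x end. The opening passes through the full wall thickness.


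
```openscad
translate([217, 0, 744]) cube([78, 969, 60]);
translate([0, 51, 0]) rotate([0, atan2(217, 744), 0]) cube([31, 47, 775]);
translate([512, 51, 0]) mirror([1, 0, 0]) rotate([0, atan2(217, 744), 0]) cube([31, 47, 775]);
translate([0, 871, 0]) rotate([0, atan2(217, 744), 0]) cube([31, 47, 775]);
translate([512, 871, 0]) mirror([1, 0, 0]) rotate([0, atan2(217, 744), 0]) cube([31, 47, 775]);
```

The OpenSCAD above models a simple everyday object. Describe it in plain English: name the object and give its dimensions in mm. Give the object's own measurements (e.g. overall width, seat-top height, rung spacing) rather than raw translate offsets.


A sawhorse. A 78×969×60 mm beam (x, y, z) sits on two A-frame leg pairs. Each pair is two raked legs of 31×47 mm section (47 mm along y) splaying symmetrically in x. Each leg rises 744 mm vertically over 217 mm of horizontal reach and is 775 mm long along its own axis. Every leg's outer bottom edge rests on the floor and its outer top edge meets a bottom edge of the beam — the left legs (tilting toward +x) meet the beam's −x bottom edge, the right legs (their mirror images, tilting toward −x) meet its +x bottom edge — so the leg tops tuck under the beam, the beam's underside is 744 mm above the floor, and the feet are 512 mm apart outside-to-outside with the beam centred between them. The two leg pairs are set in 51 mm from either end of the beam.


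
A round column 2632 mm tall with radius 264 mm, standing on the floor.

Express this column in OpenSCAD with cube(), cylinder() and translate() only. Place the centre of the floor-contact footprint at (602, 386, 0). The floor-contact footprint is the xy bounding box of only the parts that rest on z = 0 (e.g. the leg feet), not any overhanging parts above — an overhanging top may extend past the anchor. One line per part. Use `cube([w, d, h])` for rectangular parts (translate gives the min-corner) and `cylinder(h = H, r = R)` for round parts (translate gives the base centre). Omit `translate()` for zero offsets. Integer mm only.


translate([602, 386, 0]) cylinder(h = 2632, r = 264);


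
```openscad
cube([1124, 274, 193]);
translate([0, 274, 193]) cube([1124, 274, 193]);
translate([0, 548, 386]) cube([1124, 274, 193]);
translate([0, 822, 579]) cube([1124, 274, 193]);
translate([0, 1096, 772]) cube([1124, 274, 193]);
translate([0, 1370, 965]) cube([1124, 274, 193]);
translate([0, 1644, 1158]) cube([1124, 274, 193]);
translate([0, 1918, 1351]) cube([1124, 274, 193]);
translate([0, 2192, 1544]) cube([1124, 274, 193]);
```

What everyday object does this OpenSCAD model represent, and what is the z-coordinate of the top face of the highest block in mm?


A staircase. The total rise is 1737 mm.

9 identical blocks, each offset up and back from the previous — a staircase. Each step is 193 mm tall and there are 9 of them, so the total rise is 9 × 193 = 1737 mm.


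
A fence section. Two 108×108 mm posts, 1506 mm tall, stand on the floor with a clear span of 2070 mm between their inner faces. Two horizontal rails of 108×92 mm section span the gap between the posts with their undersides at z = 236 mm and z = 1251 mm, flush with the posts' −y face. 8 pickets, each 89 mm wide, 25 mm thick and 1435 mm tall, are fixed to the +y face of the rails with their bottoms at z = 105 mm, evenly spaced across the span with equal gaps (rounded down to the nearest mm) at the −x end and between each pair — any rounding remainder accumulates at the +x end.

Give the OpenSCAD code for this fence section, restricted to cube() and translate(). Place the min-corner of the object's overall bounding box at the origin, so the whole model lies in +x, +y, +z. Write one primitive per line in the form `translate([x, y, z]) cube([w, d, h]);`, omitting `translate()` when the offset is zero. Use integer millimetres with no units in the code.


cube([108, 108, 1506]);
translate([2178, 0, 0]) cube([108, 108, 1506]);
translate([108, 0, 236]) cube([2070, 108, 92]);
translate([108, 0, 1251]) cube([2070, 108, 92]);
translate([258, 108, 105]) cube([89, 25, 1435]);
translate([497, 108, 105]) cube([89, 25, 1435]);
translate([736, 108, 105]) cube([89, 25, 1435]);
translate([975, 108, 105]) cube([89, 25, 1435]);
translate([1214, 108, 105]) cube([89, 25, 1435]);
translate([1453, 108, 105]) cube([89, 25, 1435]);
translate([1692, 108, 105]) cube([89, 25, 1435]);
translate([1931, 108, 105]) cube([89, 25, 1435]);


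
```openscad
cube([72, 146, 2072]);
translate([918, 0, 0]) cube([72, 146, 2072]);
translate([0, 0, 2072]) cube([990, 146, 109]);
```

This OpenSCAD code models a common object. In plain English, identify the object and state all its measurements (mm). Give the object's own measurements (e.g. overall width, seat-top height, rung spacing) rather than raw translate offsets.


A door frame. The clear opening is 846 mm wide and 2072 mm high. Two 72 mm wide jambs, 146 mm deep, stand either side of the opening from the floor to the top of the opening. A 109 mm thick head sits across the top of both jambs, spanning the full outside width of the frame.


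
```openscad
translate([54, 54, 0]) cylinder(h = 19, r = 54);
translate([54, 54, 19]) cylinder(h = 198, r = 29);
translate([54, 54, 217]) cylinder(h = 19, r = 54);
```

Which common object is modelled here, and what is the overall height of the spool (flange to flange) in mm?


A spool. The overall height is 236 mm.

Three coaxial cylinders, large–small–large — a spool. Two 19 mm flanges and a 198 mm core give 19 + 198 + 19 = 236 mm.


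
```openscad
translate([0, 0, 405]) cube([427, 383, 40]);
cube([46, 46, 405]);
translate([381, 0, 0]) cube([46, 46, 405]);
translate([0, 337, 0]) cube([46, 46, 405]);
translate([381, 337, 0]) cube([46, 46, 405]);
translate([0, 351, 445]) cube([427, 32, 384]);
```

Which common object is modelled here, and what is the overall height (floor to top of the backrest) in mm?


A chair. The overall height is 829 mm.

A slab on four corner posts with a tall panel at the back — a chair. The seat slab sits at z = 405 with thickness 40, and the 384 mm backrest starts at the seat top, so the overall height is 405 + 40 + 384 = 829 mm.


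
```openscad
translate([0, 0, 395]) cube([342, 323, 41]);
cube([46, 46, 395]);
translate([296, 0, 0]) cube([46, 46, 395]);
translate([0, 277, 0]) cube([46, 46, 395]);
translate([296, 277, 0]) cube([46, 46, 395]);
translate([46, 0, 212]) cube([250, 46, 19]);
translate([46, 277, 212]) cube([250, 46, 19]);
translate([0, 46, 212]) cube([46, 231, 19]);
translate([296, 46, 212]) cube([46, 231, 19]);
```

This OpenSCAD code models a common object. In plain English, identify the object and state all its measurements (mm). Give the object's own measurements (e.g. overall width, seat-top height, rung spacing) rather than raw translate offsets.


A four-legged stool. The seat is a 342×323×41 mm slab whose top surface is at z = 436 mm; four square legs, each 46×46 mm in cross-section, run from the floor (z = 0) to the underside of the seat, each flush with a corner of the seat. Four stretchers, 46 mm wide and 19 mm tall, connect adjacent legs with their undersides at z = 212 mm, each running between the inner faces of the legs it joins and aligned with the legs' outer faces on the other axis.


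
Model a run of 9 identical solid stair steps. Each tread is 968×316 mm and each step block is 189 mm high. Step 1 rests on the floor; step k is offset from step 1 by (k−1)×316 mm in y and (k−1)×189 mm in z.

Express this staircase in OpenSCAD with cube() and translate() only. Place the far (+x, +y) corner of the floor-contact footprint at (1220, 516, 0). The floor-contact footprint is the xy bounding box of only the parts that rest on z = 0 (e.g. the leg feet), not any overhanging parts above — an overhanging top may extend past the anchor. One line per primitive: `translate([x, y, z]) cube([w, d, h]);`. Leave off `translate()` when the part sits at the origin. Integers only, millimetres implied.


translate([252, 200, 0]) cube([968, 316, 189]);
translate([252, 516, 189]) cube([968, 316, 189]);
translate([252, 832, 378]) cube([968, 316, 189]);
translate([252, 1148, 567]) cube([968, 316, 189]);
translate([252, 1464, 756]) cube([968, 316, 189]);
translate([252, 1780, 945]) cube([968, 316, 189]);
translate([252, 2096, 1134]) cube([968, 316, 189]);
translate([252, 2412, 1323]) cube([968, 316, 189]);
translate([252, 2728, 1512]) cube([968, 316, 189]);


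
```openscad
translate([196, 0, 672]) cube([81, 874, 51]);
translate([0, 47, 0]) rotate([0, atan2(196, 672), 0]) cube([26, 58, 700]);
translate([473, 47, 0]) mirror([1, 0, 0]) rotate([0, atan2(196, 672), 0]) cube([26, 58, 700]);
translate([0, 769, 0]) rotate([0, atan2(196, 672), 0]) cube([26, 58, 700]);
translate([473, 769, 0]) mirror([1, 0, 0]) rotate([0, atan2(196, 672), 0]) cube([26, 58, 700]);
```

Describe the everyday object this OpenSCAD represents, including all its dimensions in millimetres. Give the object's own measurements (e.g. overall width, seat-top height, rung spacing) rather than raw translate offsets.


A sawhorse. A 81×874×51 mm beam (x, y, z) sits on two A-frame leg pairs. Each pair is two raked legs of 26×58 mm section (58 mm along y) splaying symmetrically in x. Each leg rises 672 mm vertically over 196 mm of horizontal reach and is 700 mm long along its own axis. Every leg's outer bottom edge rests on the floor and its outer top edge meets a bottom edge of the beam — the left legs (tilting toward +x) meet the beam's −x bottom edge, the right legs (their mirror images, tilting toward −x) meet its +x bottom edge — so the leg tops tuck under the beam, the beam's underside is 672 mm above the floor, and the feet are 473 mm apart outside-to-outside with the beam centred between them. The two leg pairs are set in 47 mm from either end of the beam.


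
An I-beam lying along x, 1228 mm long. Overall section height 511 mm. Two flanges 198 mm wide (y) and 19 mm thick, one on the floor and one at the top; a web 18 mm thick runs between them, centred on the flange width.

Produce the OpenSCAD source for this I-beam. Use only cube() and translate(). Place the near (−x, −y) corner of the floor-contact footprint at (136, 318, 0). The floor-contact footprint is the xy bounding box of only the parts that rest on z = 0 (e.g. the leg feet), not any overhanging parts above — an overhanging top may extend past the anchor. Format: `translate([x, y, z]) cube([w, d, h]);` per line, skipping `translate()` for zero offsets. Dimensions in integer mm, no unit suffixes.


translate([136, 318, 0]) cube([1228, 198, 19]);
translate([136, 408, 19]) cube([1228, 18, 473]);
translate([136, 318, 492]) cube([1228, 198, 19]);


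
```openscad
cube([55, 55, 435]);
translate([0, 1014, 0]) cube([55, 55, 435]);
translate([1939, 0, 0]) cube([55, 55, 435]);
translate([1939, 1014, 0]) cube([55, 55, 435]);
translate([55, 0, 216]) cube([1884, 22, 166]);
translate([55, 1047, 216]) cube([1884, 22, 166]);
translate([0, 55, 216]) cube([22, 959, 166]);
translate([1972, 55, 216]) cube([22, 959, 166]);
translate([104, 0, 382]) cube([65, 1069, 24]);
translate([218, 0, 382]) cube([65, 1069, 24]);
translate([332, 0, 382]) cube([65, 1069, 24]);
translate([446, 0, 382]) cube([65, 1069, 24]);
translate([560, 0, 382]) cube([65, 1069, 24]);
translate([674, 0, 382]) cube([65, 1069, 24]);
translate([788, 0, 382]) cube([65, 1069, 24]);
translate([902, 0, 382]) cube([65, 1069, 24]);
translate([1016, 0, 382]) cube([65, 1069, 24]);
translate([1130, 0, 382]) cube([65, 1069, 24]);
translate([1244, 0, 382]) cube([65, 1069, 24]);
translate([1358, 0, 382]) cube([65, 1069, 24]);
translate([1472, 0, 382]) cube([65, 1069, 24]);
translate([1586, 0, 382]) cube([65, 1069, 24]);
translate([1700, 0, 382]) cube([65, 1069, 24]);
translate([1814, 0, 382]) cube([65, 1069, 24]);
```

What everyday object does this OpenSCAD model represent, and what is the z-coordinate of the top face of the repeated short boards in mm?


A bed frame. The slat-top height is 406 mm.

Four posts, four rails, and a row of slats — a bed frame. Slats sit on the rails at z = 216 + 166 = 382; with slat thickness 24, the top is 406 mm.


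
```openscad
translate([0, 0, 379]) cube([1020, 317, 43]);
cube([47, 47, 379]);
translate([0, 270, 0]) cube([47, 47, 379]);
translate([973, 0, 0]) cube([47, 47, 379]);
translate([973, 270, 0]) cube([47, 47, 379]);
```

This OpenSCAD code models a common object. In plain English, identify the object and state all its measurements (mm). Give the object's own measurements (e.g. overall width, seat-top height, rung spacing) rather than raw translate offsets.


A long wooden bench with a 1020 mm (x) × 317 mm (y) seat, 43 mm thick, its top surface 422 mm above the floor. Four 47 mm square legs at the seat corners, flush with the edges, run from z = 0 to the seat underside.


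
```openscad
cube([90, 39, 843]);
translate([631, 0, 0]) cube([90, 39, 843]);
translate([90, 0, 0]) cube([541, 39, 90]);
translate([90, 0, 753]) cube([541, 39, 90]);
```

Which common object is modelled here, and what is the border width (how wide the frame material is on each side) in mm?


A picture frame. The border width is 90 mm.

Four thin pieces enclosing a rectangular opening — a picture frame. The two full-height stiles are 843 mm tall; the top rail sits at z = 753 and is 90 mm tall, so the border above the opening is 843 − 753 = 90 mm, matching the stile x-width.


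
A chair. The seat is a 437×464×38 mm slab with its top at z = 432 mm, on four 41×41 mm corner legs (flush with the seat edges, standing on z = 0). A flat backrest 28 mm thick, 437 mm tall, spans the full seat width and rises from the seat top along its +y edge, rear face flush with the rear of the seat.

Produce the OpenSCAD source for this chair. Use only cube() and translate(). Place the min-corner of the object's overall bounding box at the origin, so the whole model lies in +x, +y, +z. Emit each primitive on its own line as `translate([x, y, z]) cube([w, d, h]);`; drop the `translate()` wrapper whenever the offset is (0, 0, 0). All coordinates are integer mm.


translate([0, 0, 394]) cube([437, 464, 38]);
cube([41, 41, 394]);
translate([396, 0, 0]) cube([41, 41, 394]);
translate([0, 423, 0]) cube([41, 41, 394]);
translate([396, 423, 0]) cube([41, 41, 394]);
translate([0, 436, 432]) cube([437, 28, 437]);


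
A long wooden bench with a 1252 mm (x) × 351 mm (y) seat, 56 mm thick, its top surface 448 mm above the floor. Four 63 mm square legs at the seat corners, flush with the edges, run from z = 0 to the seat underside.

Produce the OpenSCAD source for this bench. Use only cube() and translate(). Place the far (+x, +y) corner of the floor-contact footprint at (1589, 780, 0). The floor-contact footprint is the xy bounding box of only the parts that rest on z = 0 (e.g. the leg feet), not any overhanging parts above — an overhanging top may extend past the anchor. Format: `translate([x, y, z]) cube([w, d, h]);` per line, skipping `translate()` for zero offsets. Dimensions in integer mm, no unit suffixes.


translate([337, 429, 392]) cube([1252, 351, 56]);
translate([337, 429, 0]) cube([63, 63, 392]);
translate([337, 717, 0]) cube([63, 63, 392]);
translate([1526, 429, 0]) cube([63, 63, 392]);
translate([1526, 717, 0]) cube([63, 63, 392]);


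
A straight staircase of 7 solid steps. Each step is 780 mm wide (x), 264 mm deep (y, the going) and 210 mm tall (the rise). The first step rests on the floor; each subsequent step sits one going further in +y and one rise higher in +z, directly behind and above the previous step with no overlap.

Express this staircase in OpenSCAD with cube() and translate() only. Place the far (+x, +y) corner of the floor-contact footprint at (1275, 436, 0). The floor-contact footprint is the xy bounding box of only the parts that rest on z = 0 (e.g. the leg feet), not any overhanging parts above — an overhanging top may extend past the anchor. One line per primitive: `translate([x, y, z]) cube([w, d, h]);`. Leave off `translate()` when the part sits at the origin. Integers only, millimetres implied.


translate([495, 172, 0]) cube([780, 264, 210]);
translate([495, 436, 210]) cube([780, 264, 210]);
translate([495, 700, 420]) cube([780, 264, 210]);
translate([495, 964, 630]) cube([780, 264, 210]);
translate([495, 1228, 840]) cube([780, 264, 210]);
translate([495, 1492, 1050]) cube([780, 264, 210]);
translate([495, 1756, 1260]) cube([780, 264, 210]);


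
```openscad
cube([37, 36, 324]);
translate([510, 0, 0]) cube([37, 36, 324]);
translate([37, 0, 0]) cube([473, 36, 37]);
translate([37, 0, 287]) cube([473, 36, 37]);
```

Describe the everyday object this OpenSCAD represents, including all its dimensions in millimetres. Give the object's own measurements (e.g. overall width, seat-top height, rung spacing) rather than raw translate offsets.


A rectangular picture frame lying in the x–z plane (depth along y). The opening is 473 mm wide (x) by 250 mm tall (z), surrounded by a border 37 mm wide on all four sides. The frame is 36 mm deep and is made of two full-height vertical stiles with two horizontal rails fitted between them.


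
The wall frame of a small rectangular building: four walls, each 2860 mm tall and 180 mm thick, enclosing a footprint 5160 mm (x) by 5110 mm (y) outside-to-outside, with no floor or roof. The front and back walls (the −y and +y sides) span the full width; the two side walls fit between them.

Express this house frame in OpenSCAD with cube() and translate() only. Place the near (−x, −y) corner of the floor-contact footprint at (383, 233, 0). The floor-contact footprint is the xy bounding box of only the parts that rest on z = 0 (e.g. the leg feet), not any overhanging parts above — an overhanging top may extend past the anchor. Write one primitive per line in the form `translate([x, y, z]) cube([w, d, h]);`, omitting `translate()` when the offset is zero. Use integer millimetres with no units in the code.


translate([383, 233, 0]) cube([5160, 180, 2860]);
translate([383, 5163, 0]) cube([5160, 180, 2860]);
translate([383, 413, 0]) cube([180, 4750, 2860]);
translate([5363, 413, 0]) cube([180, 4750, 2860]);


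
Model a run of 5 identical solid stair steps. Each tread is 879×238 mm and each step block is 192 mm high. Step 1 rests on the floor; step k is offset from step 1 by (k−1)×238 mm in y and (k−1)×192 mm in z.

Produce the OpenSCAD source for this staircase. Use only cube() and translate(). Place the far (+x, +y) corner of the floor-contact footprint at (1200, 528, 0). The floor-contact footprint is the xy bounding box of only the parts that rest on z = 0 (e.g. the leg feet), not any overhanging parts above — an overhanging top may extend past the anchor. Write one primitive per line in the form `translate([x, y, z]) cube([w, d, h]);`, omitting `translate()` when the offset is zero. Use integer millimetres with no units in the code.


translate([321, 290, 0]) cube([879, 238, 192]);
translate([321, 528, 192]) cube([879, 238, 192]);
translate([321, 766, 384]) cube([879, 238, 192]);
translate([321, 1004, 576]) cube([879, 238, 192]);
translate([321, 1242, 768]) cube([879, 238, 192]);


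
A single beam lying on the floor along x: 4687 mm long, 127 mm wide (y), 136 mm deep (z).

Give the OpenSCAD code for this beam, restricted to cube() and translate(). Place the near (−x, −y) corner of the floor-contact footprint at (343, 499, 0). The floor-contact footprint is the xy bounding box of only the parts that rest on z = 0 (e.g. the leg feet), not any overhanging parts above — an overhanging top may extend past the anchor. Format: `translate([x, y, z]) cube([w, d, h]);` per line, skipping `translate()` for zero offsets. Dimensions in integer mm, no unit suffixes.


translate([343, 499, 0]) cube([4687, 127, 136]);


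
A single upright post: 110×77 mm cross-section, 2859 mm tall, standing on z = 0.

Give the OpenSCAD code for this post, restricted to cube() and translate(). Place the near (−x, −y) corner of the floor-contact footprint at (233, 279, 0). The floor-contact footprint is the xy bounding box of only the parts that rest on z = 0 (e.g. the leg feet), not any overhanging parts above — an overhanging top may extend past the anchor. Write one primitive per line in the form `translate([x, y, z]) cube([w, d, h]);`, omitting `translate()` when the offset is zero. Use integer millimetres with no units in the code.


translate([233, 279, 0]) cube([110, 77, 2859]);


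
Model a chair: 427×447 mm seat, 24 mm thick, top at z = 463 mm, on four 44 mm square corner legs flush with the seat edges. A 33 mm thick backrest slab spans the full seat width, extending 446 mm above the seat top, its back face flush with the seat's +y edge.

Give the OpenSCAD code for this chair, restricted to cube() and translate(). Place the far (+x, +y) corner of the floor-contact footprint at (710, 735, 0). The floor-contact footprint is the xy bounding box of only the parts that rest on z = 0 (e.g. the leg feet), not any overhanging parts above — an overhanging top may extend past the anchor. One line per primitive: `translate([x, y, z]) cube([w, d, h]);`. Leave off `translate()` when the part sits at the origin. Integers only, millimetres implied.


translate([283, 288, 439]) cube([427, 447, 24]);
translate([283, 288, 0]) cube([44, 44, 439]);
translate([666, 288, 0]) cube([44, 44, 439]);
translate([283, 691, 0]) cube([44, 44, 439]);
translate([666, 691, 0]) cube([44, 44, 439]);
translate([283, 702, 463]) cube([427, 33, 446]);


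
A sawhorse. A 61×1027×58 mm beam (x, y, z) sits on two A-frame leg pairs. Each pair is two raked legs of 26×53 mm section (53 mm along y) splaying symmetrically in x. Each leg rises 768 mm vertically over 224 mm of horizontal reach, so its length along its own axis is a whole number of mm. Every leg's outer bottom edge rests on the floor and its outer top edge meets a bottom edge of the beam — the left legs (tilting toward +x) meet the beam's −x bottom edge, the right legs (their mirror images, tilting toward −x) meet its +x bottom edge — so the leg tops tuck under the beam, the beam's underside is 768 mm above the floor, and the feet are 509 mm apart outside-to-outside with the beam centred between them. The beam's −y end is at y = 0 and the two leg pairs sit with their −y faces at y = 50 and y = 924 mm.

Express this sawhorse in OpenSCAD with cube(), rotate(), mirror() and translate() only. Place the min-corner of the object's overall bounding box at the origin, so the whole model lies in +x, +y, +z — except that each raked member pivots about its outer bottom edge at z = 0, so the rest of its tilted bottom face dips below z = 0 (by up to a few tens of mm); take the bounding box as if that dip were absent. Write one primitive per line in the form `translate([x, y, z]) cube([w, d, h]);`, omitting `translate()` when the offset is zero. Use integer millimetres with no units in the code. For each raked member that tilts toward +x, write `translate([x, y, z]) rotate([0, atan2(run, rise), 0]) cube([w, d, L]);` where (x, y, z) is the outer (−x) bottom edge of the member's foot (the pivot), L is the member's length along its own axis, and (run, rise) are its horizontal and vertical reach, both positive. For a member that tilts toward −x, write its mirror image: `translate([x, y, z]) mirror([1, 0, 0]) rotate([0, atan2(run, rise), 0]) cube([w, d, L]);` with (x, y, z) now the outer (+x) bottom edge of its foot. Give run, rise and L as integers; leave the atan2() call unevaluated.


// leg length = √(224² + 768²) = 800
// right-leg outer foot x = 2·224 + 61 = 509
// beam min-corner = (224, 0, 768)
translate([224, 0, 768]) cube([61, 1027, 58]);
translate([0, 50, 0]) rotate([0, atan2(224, 768), 0]) cube([26, 53, 800]);
translate([509, 50, 0]) mirror([1, 0, 0]) rotate([0, atan2(224, 768), 0]) cube([26, 53, 800]);
translate([0, 924, 0]) rotate([0, atan2(224, 768), 0]) cube([26, 53, 800]);
translate([509, 924, 0]) mirror([1, 0, 0]) rotate([0, atan2(224, 768), 0]) cube([26, 53, 800]);
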